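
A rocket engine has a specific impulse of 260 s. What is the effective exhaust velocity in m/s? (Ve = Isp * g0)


Ve = Isp * g0 = 260 * 9.81 = 2550.6 m/s

2550.6 m/s


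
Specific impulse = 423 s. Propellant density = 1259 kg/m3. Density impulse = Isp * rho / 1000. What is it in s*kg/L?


rho*Isp = 423 * 1259 / 1000 = 533 s*kg/L

533 s*kg/L


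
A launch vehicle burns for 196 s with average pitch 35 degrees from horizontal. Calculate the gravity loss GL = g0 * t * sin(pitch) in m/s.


GL = 9.81 * 196 * sin(35 deg) = 1103 m/s

1103 m/s


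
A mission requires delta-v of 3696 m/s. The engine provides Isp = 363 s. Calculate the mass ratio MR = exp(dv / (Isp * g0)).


Ve = 363 * 9.81 = 3561.03 m/s
MR = exp(3696 / 3561.03) = 2.823

2.823


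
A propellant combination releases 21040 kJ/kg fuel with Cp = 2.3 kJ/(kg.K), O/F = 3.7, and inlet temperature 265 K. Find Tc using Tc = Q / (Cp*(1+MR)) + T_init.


Tc = 21040 / (2.3 * (1 + 3.7)) + 265 = 2211 K

2211 K


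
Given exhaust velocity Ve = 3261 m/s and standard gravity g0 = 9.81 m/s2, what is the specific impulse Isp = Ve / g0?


Isp = Ve / g0 = 3261 / 9.81 = 332.4 s

332.4 s


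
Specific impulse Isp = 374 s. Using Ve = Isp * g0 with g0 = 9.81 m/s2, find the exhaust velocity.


Ve = Isp * g0 = 374 * 9.81 = 3668.9 m/s

3668.9 m/s


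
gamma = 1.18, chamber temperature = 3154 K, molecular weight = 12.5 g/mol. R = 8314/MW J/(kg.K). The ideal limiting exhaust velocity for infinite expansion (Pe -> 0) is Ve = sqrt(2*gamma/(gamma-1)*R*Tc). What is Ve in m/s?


R = 8314 / 12.5 = 665.12 J/(kg.K)
Ve = sqrt(2 * 1.18 / (1.18 - 1) * 665.12 * 3154) = 5244 m/s

5244 m/s


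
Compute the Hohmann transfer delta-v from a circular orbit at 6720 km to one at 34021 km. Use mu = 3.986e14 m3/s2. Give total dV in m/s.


V1 = sqrt(mu/r1) = 7701.65 m/s
dV1 = V1*(sqrt(2*r2/(r1+r2)) - 1) = 2251.41 m/s
V2 = sqrt(mu/r2) = 3422.91 m/s
dV2 = V2*(1 - sqrt(2*r1/(r1+r2))) = 1456.93 m/s
Total dV = 3708 m/s

3708 m/s


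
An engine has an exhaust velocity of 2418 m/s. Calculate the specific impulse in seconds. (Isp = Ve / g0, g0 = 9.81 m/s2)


Isp = Ve / g0 = 2418 / 9.81 = 246.5 s

246.5 s


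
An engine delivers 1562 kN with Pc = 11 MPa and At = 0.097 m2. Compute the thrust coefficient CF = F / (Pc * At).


CF = 1562000 / (11e6 * 0.097) = 1.46

1.46


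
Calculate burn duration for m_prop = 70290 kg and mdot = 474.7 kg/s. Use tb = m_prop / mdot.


tb = 70290 / 474.7 = 148.1 s

148.1 s


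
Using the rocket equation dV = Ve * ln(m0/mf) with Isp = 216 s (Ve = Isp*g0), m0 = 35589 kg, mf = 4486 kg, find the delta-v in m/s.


Ve = 216 * 9.81 = 2118.96 m/s
dV = 2118.96 * ln(35589/4486) = 4389 m/s

4389 m/s


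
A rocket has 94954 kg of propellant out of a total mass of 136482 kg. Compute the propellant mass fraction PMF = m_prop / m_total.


PMF = 94954 / 136482 = 0.696

0.696


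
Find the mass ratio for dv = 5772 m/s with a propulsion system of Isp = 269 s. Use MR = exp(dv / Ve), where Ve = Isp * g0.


Ve = 269 * 9.81 = 2638.89 m/s
MR = exp(5772 / 2638.89) = 8.911

8.911


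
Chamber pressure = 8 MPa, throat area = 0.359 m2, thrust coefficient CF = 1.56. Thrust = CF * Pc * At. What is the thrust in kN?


F = 1.56 * 8e6 * 0.359 = 4.4803e+06 N = 4480.3 kN

4480.3 kN


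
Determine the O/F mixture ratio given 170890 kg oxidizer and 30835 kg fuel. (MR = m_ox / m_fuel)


MR = 170890 / 30835 = 5.54

5.54


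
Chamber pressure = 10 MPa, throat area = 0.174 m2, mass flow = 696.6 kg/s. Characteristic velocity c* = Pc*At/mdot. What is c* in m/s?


c* = 10e6 * 0.174 / 696.6 = 2498 m/s

2498 m/s


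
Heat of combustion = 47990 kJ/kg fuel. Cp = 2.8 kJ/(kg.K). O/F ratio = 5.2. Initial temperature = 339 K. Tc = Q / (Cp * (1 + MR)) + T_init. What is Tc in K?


Tc = 47990 / (2.8 * (1 + 5.2)) + 339 = 3103 K

3103 K


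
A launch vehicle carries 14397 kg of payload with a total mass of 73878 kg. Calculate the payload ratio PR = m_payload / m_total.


PR = 14397 / 73878 = 0.1949

0.1949


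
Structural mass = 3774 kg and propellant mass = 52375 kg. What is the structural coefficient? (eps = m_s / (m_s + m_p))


eps = 3774 / (3774 + 52375) = 0.0672

0.0672


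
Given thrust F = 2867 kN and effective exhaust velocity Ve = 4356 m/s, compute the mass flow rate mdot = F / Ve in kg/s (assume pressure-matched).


mdot = F / Ve = 2867000 / 4356 = 658.2 kg/s

658.2 kg/s


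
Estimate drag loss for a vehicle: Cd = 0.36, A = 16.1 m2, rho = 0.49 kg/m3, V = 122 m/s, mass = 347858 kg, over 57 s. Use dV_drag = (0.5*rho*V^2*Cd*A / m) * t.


D = 0.5 * 0.49 * 122^2 * 0.36 * 16.1 = 21135.58 N
a = 21135.58 / 347858 = 0.0608 m/s2
dV = 0.0608 * 57 = 3.5 m/s

3.5 m/s


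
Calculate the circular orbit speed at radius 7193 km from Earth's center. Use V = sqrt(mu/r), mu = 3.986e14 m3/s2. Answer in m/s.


V = sqrt(3.986e14 / 7193000) = 7444 m/s

7444 m/s


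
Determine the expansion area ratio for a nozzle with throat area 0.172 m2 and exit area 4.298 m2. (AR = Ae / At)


AR = 4.298 / 0.172 = 25.0

25.0


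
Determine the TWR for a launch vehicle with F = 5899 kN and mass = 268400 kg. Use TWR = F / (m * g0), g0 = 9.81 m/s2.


TWR = 5899000 / (268400 * 9.81) = 2.24

2.24


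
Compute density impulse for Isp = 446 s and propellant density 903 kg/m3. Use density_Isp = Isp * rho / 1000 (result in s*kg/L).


rho*Isp = 446 * 903 / 1000 = 403 s*kg/L

403 s*kg/L


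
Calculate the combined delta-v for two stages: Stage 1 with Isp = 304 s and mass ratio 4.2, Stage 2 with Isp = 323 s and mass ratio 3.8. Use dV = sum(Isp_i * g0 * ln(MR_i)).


dV1 = 304 * 9.81 * ln(4.2) = 4279.8 m/s
dV2 = 323 * 9.81 * ln(3.8) = 4230.1 m/s
Total dV = 4279.8 + 4230.1 = 8509.9 m/s ~ 8510 m/s

8510 m/s


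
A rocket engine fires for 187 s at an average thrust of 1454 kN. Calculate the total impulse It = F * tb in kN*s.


It = 1454 * 187 = 271898 kN*s

271898 kN*s


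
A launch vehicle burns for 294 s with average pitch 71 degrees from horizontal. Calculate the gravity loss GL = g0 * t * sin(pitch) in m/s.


GL = 9.81 * 294 * sin(71 deg) = 2727 m/s

2727 m/s


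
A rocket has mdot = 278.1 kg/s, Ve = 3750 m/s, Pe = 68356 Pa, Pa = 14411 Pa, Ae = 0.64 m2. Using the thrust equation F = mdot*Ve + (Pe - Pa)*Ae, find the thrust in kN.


F = 278.1 * 3750 + (68356 - 14411) * 0.64 = 1.0774e+06 N = 1077.4 kN

1077.4 kN


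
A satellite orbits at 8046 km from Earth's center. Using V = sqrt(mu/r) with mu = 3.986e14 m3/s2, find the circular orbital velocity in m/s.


V = sqrt(3.986e14 / 8046000) = 7038 m/s

7038 m/s


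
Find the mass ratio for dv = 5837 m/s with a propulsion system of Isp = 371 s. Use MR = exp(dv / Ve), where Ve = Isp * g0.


Ve = 371 * 9.81 = 3639.51 m/s
MR = exp(5837 / 3639.51) = 4.972

4.972


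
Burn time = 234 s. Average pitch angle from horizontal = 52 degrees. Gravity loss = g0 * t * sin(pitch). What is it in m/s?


GL = 9.81 * 234 * sin(52 deg) = 1809 m/s

1809 m/s


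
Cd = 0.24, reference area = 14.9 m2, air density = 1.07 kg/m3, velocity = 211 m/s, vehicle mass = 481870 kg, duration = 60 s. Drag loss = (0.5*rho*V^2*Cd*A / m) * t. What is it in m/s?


D = 0.5 * 1.07 * 211^2 * 0.24 * 14.9 = 85175.8 N
a = 85175.8 / 481870 = 0.1768 m/s2
dV = 0.1768 * 60 = 10.6 m/s

10.6 m/s


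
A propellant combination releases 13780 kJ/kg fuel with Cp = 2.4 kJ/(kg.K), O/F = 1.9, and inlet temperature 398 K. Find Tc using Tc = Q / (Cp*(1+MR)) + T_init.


Tc = 13780 / (2.4 * (1 + 1.9)) + 398 = 2378 K

2378 K


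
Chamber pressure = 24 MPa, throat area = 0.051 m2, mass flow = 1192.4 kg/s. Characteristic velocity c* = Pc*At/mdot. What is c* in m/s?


c* = 24e6 * 0.051 / 1192.4 = 1027 m/s

1027 m/s


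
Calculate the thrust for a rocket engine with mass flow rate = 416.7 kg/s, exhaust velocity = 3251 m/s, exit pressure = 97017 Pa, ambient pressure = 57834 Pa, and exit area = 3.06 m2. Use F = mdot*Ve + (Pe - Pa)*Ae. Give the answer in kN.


F = 416.7 * 3251 + (97017 - 57834) * 3.06 = 1.4746e+06 N = 1474.6 kN

1474.6 kN


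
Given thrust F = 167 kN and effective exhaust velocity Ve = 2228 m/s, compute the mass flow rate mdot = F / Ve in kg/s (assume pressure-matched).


mdot = F / Ve = 167000 / 2228 = 75.0 kg/s

75.0 kg/s


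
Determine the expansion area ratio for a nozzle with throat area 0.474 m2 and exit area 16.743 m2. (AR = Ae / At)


AR = 16.743 / 0.474 = 35.3

35.3


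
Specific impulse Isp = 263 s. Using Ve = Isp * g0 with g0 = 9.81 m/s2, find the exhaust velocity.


Ve = Isp * g0 = 263 * 9.81 = 2580.0 m/s

2580.0 m/s


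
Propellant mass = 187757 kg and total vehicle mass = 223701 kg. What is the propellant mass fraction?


PMF = 187757 / 223701 = 0.839

0.839


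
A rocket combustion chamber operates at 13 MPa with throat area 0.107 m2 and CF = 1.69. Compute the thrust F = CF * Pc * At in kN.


F = 1.69 * 13e6 * 0.107 = 2.3508e+06 N = 2350.8 kN

2350.8 kN


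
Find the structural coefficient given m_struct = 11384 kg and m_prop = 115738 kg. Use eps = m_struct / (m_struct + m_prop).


eps = 11384 / (11384 + 115738) = 0.0896

0.0896


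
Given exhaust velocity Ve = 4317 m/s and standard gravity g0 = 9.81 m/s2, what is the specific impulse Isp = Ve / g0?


Isp = Ve / g0 = 4317 / 9.81 = 440.1 s

440.1 s


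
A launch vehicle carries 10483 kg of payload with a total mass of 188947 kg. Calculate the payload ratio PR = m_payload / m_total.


PR = 10483 / 188947 = 0.0555

0.0555


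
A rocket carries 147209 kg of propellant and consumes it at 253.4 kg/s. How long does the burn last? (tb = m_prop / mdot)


tb = 147209 / 253.4 = 580.9 s

580.9 s


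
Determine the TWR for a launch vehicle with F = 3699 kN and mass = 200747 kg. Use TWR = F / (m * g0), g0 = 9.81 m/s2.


TWR = 3699000 / (200747 * 9.81) = 1.88

1.88


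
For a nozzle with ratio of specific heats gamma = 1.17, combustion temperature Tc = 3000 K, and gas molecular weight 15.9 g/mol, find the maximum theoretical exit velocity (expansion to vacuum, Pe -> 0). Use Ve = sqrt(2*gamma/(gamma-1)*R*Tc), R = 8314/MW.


R = 8314 / 15.9 = 522.89 J/(kg.K)
Ve = sqrt(2 * 1.17 / (1.17 - 1) * 522.89 * 3000) = 4647 m/s

4647 m/s


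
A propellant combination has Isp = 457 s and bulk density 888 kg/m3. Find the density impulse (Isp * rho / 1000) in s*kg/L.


rho*Isp = 457 * 888 / 1000 = 406 s*kg/L

406 s*kg/L


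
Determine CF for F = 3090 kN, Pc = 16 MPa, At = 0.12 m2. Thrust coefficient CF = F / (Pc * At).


CF = 3090000 / (16e6 * 0.12) = 1.61

1.61


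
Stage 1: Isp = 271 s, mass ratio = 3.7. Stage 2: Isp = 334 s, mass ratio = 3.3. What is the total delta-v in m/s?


dV1 = 271 * 9.81 * ln(3.7) = 3478.2 m/s
dV2 = 334 * 9.81 * ln(3.3) = 3911.9 m/s
Total dV = 3478.2 + 3911.9 = 7390.1 m/s ~ 7390 m/s

7390 m/s


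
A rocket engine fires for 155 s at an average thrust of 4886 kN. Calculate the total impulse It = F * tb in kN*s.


It = 4886 * 155 = 757330 kN*s

757330 kN*s


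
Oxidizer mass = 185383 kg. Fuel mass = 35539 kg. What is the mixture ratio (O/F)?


MR = 185383 / 35539 = 5.22

5.22


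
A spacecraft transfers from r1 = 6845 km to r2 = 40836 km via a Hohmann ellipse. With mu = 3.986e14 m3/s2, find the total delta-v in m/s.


V1 = sqrt(mu/r1) = 7631.01 m/s
dV1 = V1*(sqrt(2*r2/(r1+r2)) - 1) = 2356.24 m/s
V2 = sqrt(mu/r2) = 3124.26 m/s
dV2 = V2*(1 - sqrt(2*r1/(r1+r2))) = 1450.18 m/s
Total dV = 3806 m/s

3806 m/s


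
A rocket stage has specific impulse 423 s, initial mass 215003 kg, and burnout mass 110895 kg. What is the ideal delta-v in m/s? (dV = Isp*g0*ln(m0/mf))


Ve = 423 * 9.81 = 4149.63 m/s
dV = 4149.63 * ln(215003/110895) = 2747 m/s

2747 m/s


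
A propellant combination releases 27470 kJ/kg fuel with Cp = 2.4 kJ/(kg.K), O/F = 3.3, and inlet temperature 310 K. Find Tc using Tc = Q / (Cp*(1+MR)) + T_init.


Tc = 27470 / (2.4 * (1 + 3.3)) + 310 = 2972 K

2972 K


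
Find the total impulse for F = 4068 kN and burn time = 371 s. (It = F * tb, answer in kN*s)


It = 4068 * 371 = 1509228 kN*s

1509228 kN*s


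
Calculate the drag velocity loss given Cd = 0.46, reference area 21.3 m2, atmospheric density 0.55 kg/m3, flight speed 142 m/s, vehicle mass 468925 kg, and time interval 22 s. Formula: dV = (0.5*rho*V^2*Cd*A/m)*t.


D = 0.5 * 0.55 * 142^2 * 0.46 * 21.3 = 54330.89 N
a = 54330.89 / 468925 = 0.1159 m/s2
dV = 0.1159 * 22 = 2.5 m/s

2.5 m/s


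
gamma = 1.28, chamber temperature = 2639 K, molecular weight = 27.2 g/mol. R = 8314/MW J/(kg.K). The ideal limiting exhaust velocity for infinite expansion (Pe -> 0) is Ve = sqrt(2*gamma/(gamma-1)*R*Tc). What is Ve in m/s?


R = 8314 / 27.2 = 305.66 J/(kg.K)
Ve = sqrt(2 * 1.28 / (1.28 - 1) * 305.66 * 2639) = 2716 m/s

2716 m/s


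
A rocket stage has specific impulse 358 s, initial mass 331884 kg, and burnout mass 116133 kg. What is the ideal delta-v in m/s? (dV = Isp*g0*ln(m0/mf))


Ve = 358 * 9.81 = 3511.98 m/s
dV = 3511.98 * ln(331884/116133) = 3688 m/s

3688 m/s


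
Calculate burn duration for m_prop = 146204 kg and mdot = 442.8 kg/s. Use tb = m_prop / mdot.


tb = 146204 / 442.8 = 330.2 s

330.2 s


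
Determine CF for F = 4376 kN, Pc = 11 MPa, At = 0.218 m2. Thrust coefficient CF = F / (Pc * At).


CF = 4376000 / (11e6 * 0.218) = 1.82

1.82


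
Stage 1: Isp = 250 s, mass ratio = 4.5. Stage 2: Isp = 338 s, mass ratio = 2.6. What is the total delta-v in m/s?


dV1 = 250 * 9.81 * ln(4.5) = 3688.7 m/s
dV2 = 338 * 9.81 * ln(2.6) = 3168.3 m/s
Total dV = 3688.7 + 3168.3 = 6857.0 m/s ~ 6857 m/s

6857 m/s


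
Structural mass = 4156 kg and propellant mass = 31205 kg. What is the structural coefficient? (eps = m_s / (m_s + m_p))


eps = 4156 / (4156 + 31205) = 0.1175

0.1175


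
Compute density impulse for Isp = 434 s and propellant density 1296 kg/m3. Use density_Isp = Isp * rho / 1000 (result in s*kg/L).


rho*Isp = 434 * 1296 / 1000 = 562 s*kg/L

562 s*kg/L


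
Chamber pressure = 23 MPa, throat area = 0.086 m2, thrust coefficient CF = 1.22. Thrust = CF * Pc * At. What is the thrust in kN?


F = 1.22 * 23e6 * 0.086 = 2.4132e+06 N = 2413.2 kN

2413.2 kN


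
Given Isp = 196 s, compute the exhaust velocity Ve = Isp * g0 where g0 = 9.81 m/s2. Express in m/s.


Ve = Isp * g0 = 196 * 9.81 = 1922.8 m/s

1922.8 m/s


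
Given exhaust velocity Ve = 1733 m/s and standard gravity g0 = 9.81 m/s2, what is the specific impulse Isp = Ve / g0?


Isp = Ve / g0 = 1733 / 9.81 = 176.7 s

176.7 s


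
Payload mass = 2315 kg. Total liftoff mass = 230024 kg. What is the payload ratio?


PR = 2315 / 230024 = 0.0101

0.0101


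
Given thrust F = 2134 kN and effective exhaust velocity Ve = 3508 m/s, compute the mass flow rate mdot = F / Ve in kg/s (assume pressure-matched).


mdot = F / Ve = 2134000 / 3508 = 608.3 kg/s

608.3 kg/s


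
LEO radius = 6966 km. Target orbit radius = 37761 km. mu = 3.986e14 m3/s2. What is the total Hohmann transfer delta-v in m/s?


V1 = sqrt(mu/r1) = 7564.44 m/s
dV1 = V1*(sqrt(2*r2/(r1+r2)) - 1) = 2265.0 m/s
V2 = sqrt(mu/r2) = 3248.98 m/s
dV2 = V2*(1 - sqrt(2*r1/(r1+r2))) = 1435.68 m/s
Total dV = 3701 m/s

3701 m/s


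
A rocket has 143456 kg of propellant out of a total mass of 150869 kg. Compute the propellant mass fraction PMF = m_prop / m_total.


PMF = 143456 / 150869 = 0.951

0.951


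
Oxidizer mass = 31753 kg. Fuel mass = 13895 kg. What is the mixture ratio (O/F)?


MR = 31753 / 13895 = 2.29

2.29


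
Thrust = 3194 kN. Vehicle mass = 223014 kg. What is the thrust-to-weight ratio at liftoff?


TWR = 3194000 / (223014 * 9.81) = 1.46

1.46


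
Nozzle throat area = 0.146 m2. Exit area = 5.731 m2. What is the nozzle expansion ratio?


AR = 5.731 / 0.146 = 39.3

39.3


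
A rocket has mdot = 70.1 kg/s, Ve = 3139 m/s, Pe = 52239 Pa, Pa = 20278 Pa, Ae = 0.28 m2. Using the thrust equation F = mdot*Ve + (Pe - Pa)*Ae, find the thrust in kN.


F = 70.1 * 3139 + (52239 - 20278) * 0.28 = 228993.0 N = 229.0 kN

229.0 kN


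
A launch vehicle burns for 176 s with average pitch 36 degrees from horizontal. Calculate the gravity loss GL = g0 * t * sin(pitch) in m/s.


GL = 9.81 * 176 * sin(36 deg) = 1015 m/s

1015 m/s


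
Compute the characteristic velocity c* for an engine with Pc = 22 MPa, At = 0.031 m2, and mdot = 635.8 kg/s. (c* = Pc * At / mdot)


c* = 22e6 * 0.031 / 635.8 = 1073 m/s

1073 m/s


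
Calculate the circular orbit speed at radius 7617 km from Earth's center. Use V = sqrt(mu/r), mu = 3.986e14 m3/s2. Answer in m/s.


V = sqrt(3.986e14 / 7617000) = 7234 m/s

7234 m/s


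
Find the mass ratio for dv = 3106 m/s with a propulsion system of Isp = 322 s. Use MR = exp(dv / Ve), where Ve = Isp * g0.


Ve = 322 * 9.81 = 3158.82 m/s
MR = exp(3106 / 3158.82) = 2.673

2.673


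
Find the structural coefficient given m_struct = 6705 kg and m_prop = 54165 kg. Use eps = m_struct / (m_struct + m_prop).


eps = 6705 / (6705 + 54165) = 0.1102

0.1102


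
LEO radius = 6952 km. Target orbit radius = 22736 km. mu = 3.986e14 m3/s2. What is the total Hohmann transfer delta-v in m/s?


V1 = sqrt(mu/r1) = 7572.06 m/s
dV1 = V1*(sqrt(2*r2/(r1+r2)) - 1) = 1799.15 m/s
V2 = sqrt(mu/r2) = 4187.08 m/s
dV2 = V2*(1 - sqrt(2*r1/(r1+r2))) = 1321.65 m/s
Total dV = 3121 m/s

3121 m/s


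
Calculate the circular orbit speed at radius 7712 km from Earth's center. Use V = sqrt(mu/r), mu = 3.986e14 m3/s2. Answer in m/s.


V = sqrt(3.986e14 / 7712000) = 7189 m/s

7189 m/s


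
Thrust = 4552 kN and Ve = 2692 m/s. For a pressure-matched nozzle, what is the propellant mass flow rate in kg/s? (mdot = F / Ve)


mdot = F / Ve = 4552000 / 2692 = 1690.9 kg/s

1690.9 kg/s


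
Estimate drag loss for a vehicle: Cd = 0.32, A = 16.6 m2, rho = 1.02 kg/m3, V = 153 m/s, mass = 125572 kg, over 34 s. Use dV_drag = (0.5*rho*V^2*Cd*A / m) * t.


D = 0.5 * 1.02 * 153^2 * 0.32 * 16.6 = 63417.79 N
a = 63417.79 / 125572 = 0.505 m/s2
dV = 0.505 * 34 = 17.2 m/s

17.2 m/s


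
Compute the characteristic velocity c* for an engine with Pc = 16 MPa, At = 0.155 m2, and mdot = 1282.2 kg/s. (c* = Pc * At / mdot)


c* = 16e6 * 0.155 / 1282.2 = 1934 m/s

1934 m/s


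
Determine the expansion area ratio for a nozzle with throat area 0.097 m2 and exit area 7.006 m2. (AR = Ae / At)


AR = 7.006 / 0.097 = 72.2

72.2


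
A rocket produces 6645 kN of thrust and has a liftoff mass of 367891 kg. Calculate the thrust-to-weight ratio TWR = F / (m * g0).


TWR = 6645000 / (367891 * 9.81) = 1.84

1.84


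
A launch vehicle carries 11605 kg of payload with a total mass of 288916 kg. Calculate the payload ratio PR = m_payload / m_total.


PR = 11605 / 288916 = 0.0402

0.0402


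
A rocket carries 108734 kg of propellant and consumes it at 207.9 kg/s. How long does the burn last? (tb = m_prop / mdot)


tb = 108734 / 207.9 = 523.0 s

523.0 s


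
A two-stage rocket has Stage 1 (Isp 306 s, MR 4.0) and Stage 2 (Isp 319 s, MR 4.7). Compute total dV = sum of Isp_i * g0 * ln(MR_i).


dV1 = 306 * 9.81 * ln(4.0) = 4161.5 m/s
dV2 = 319 * 9.81 * ln(4.7) = 4842.9 m/s
Total dV = 4161.5 + 4842.9 = 9004.4 m/s ~ 9004 m/s

9004 m/s


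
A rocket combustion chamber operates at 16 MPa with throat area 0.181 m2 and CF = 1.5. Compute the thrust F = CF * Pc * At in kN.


F = 1.5 * 16e6 * 0.181 = 4.3440e+06 N = 4344.0 kN

4344.0 kN


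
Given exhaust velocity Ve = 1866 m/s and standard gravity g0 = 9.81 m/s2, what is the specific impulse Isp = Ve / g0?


Isp = Ve / g0 = 1866 / 9.81 = 190.2 s

190.2 s


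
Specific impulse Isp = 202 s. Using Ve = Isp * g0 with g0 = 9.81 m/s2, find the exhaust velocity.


Ve = Isp * g0 = 202 * 9.81 = 1981.6 m/s

1981.6 m/s


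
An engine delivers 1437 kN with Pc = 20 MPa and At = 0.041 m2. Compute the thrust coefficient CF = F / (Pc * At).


CF = 1437000 / (20e6 * 0.041) = 1.75

1.75


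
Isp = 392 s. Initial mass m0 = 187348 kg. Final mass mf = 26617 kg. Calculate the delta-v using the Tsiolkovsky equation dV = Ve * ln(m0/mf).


Ve = 392 * 9.81 = 3845.52 m/s
dV = 3845.52 * ln(187348/26617) = 7504 m/s

7504 m/s


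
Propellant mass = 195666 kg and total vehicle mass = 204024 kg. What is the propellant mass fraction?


PMF = 195666 / 204024 = 0.959

0.959


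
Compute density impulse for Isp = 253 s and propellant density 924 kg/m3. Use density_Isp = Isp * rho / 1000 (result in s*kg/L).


rho*Isp = 253 * 924 / 1000 = 234 s*kg/L

234 s*kg/L


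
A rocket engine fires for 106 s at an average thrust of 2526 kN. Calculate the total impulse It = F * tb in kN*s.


It = 2526 * 106 = 267756 kN*s

267756 kN*s


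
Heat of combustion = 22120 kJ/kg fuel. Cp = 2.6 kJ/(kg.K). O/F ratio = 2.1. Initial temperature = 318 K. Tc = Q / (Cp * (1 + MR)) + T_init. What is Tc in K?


Tc = 22120 / (2.6 * (1 + 2.1)) + 318 = 3062 K

3062 K


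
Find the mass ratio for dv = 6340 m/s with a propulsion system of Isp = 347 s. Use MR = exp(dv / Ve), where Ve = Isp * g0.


Ve = 347 * 9.81 = 3404.07 m/s
MR = exp(6340 / 3404.07) = 6.44

6.44


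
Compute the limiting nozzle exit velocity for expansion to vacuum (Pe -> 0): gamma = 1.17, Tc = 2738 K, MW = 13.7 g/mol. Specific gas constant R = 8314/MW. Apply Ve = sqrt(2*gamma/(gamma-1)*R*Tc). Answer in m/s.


R = 8314 / 13.7 = 606.86 J/(kg.K)
Ve = sqrt(2 * 1.17 / (1.17 - 1) * 606.86 * 2738) = 4782 m/s

4782 m/s


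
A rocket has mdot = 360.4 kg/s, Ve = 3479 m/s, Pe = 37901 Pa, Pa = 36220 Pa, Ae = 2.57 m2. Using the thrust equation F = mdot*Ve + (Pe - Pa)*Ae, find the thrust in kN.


F = 360.4 * 3479 + (37901 - 36220) * 2.57 = 1.2582e+06 N = 1258.2 kN

1258.2 kN


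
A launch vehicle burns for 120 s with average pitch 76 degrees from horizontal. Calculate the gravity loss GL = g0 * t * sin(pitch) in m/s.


GL = 9.81 * 120 * sin(76 deg) = 1142 m/s

1142 m/s


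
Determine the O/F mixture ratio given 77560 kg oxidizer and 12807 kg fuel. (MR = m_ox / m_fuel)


MR = 77560 / 12807 = 6.06

6.06


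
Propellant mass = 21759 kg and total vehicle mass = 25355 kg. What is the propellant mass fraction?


PMF = 21759 / 25355 = 0.858

0.858


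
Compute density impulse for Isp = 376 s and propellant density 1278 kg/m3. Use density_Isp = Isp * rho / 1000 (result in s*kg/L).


rho*Isp = 376 * 1278 / 1000 = 481 s*kg/L

481 s*kg/L


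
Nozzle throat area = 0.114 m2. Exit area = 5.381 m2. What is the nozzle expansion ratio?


AR = 5.381 / 0.114 = 47.2

47.2


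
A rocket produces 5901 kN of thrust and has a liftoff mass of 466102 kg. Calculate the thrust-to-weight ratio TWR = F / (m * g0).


TWR = 5901000 / (466102 * 9.81) = 1.29

1.29


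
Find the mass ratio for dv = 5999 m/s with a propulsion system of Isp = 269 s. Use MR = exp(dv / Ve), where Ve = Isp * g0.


Ve = 269 * 9.81 = 2638.89 m/s
MR = exp(5999 / 2638.89) = 9.711

9.711


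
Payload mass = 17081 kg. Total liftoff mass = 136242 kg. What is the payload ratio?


PR = 17081 / 136242 = 0.1254

0.1254


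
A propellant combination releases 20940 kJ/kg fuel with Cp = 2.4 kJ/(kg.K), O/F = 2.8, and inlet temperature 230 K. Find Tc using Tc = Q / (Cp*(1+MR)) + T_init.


Tc = 20940 / (2.4 * (1 + 2.8)) + 230 = 2526 K

2526 K


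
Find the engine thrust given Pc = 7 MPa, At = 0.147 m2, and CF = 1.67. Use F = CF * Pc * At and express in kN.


F = 1.67 * 7e6 * 0.147 = 1.7184e+06 N = 1718.4 kN

1718.4 kN


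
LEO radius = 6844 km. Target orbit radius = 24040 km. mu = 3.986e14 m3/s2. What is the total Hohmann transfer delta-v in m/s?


V1 = sqrt(mu/r1) = 7631.57 m/s
dV1 = V1*(sqrt(2*r2/(r1+r2)) - 1) = 1890.45 m/s
V2 = sqrt(mu/r2) = 4071.94 m/s
dV2 = V2*(1 - sqrt(2*r1/(r1+r2))) = 1361.1 m/s
Total dV = 3252 m/s

3252 m/s


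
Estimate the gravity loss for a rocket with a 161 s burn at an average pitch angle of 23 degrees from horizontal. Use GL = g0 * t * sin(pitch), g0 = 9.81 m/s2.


GL = 9.81 * 161 * sin(23 deg) = 617 m/s

617 m/s


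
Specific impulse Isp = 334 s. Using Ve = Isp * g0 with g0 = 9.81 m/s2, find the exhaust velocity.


Ve = Isp * g0 = 334 * 9.81 = 3276.5 m/s

3276.5 m/s


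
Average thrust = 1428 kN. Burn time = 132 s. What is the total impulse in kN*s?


It = 1428 * 132 = 188496 kN*s

188496 kN*s


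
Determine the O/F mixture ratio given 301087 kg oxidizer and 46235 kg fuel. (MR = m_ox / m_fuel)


MR = 301087 / 46235 = 6.51

6.51


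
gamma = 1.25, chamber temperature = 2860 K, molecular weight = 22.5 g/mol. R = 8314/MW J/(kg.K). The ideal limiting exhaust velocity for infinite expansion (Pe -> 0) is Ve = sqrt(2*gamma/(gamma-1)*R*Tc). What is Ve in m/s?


R = 8314 / 22.5 = 369.51 J/(kg.K)
Ve = sqrt(2 * 1.25 / (1.25 - 1) * 369.51 * 2860) = 3251 m/s

3251 m/s


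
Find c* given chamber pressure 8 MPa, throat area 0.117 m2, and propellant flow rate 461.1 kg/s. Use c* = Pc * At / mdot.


c* = 8e6 * 0.117 / 461.1 = 2030 m/s

2030 m/s


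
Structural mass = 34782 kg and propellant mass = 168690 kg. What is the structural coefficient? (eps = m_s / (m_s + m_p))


eps = 34782 / (34782 + 168690) = 0.1709

0.1709


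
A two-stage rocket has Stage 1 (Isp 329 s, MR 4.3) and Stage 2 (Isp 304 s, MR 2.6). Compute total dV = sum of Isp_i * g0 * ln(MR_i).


dV1 = 329 * 9.81 * ln(4.3) = 4707.7 m/s
dV2 = 304 * 9.81 * ln(2.6) = 2849.6 m/s
Total dV = 4707.7 + 2849.6 = 7557.3 m/s ~ 7557 m/s

7557 m/s


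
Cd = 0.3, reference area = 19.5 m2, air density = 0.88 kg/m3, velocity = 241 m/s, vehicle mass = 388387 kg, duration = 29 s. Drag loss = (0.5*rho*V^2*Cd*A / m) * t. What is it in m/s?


D = 0.5 * 0.88 * 241^2 * 0.3 * 19.5 = 149500.49 N
a = 149500.49 / 388387 = 0.3849 m/s2
dV = 0.3849 * 29 = 11.2 m/s

11.2 m/s


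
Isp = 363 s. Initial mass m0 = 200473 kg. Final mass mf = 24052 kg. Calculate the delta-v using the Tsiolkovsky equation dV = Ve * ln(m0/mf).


Ve = 363 * 9.81 = 3561.03 m/s
dV = 3561.03 * ln(200473/24052) = 7551 m/s

7551 m/s


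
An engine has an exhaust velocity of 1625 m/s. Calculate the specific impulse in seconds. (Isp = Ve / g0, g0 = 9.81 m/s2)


Isp = Ve / g0 = 1625 / 9.81 = 165.6 s

165.6 s


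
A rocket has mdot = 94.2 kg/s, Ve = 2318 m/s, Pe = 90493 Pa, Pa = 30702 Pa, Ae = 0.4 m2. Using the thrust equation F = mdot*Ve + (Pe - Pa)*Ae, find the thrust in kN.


F = 94.2 * 2318 + (90493 - 30702) * 0.4 = 242272.0 N = 242.3 kN

242.3 kN


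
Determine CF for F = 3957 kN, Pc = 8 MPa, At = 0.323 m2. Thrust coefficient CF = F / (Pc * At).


CF = 3957000 / (8e6 * 0.323) = 1.53

1.53


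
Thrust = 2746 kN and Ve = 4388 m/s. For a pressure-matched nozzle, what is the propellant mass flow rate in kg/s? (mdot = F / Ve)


mdot = F / Ve = 2746000 / 4388 = 625.8 kg/s

625.8 kg/s


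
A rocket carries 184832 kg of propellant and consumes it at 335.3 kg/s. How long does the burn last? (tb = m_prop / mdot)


tb = 184832 / 335.3 = 551.2 s

551.2 s


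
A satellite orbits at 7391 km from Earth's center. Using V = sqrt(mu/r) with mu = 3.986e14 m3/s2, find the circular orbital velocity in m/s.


V = sqrt(3.986e14 / 7391000) = 7344 m/s

7344 m/s


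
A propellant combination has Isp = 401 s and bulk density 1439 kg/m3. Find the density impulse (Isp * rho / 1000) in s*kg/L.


rho*Isp = 401 * 1439 / 1000 = 577 s*kg/L

577 s*kg/L


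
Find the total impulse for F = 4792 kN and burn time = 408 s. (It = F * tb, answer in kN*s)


It = 4792 * 408 = 1955136 kN*s

1955136 kN*s


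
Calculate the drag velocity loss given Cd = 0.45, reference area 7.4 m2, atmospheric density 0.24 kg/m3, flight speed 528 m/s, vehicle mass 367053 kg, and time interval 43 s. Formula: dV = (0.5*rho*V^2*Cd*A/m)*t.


D = 0.5 * 0.24 * 528^2 * 0.45 * 7.4 = 111402.09 N
a = 111402.09 / 367053 = 0.3035 m/s2
dV = 0.3035 * 43 = 13.1 m/s

13.1 m/s


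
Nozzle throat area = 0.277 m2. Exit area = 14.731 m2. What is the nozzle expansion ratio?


AR = 14.731 / 0.277 = 53.2

53.2


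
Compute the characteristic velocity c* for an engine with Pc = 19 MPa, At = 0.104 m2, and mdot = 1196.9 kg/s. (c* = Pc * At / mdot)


c* = 19e6 * 0.104 / 1196.9 = 1651 m/s

1651 m/s


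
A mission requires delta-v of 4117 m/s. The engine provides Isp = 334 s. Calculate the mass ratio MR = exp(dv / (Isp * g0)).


Ve = 334 * 9.81 = 3276.54 m/s
MR = exp(4117 / 3276.54) = 3.513

3.513


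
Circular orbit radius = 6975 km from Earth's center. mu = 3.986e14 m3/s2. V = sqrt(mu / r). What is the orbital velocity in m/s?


V = sqrt(3.986e14 / 6975000) = 7560 m/s

7560 m/s


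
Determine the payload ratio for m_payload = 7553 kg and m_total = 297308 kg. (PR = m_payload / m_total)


PR = 7553 / 297308 = 0.0254

0.0254


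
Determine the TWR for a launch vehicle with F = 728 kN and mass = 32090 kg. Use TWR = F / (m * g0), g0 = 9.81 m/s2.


TWR = 728000 / (32090 * 9.81) = 2.31

2.31


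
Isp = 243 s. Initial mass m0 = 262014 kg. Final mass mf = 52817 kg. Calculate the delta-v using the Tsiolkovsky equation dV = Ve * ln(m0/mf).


Ve = 243 * 9.81 = 2383.83 m/s
dV = 2383.83 * ln(262014/52817) = 3818 m/s

3818 m/s


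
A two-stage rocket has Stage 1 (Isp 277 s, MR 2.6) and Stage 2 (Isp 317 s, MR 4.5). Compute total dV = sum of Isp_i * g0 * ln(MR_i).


dV1 = 277 * 9.81 * ln(2.6) = 2596.5 m/s
dV2 = 317 * 9.81 * ln(4.5) = 4677.3 m/s
Total dV = 2596.5 + 4677.3 = 7273.8 m/s ~ 7274 m/s

7274 m/s


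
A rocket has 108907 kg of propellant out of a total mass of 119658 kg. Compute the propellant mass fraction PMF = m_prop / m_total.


PMF = 108907 / 119658 = 0.91

0.91


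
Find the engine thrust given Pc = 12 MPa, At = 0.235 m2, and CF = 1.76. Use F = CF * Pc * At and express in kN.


F = 1.76 * 12e6 * 0.235 = 4.9632e+06 N = 4963.2 kN

4963.2 kN


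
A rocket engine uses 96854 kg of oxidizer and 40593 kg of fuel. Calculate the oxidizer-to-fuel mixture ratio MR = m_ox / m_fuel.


MR = 96854 / 40593 = 2.39

2.39


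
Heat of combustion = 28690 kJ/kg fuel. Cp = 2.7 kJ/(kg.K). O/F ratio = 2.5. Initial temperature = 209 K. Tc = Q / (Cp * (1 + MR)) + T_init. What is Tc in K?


Tc = 28690 / (2.7 * (1 + 2.5)) + 209 = 3245 K

3245 K


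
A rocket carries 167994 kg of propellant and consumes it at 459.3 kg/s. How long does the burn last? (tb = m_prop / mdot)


tb = 167994 / 459.3 = 365.8 s

365.8 s


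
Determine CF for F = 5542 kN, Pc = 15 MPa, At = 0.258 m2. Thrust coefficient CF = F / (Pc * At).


CF = 5542000 / (15e6 * 0.258) = 1.43

1.43


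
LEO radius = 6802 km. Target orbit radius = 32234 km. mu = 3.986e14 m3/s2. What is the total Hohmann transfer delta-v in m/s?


V1 = sqrt(mu/r1) = 7655.09 m/s
dV1 = V1*(sqrt(2*r2/(r1+r2)) - 1) = 2182.52 m/s
V2 = sqrt(mu/r2) = 3516.51 m/s
dV2 = V2*(1 - sqrt(2*r1/(r1+r2))) = 1440.58 m/s
Total dV = 3623 m/s

3623 m/s


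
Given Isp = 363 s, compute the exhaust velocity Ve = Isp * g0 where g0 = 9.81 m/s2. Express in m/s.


Ve = Isp * g0 = 363 * 9.81 = 3561.0 m/s

3561.0 m/s


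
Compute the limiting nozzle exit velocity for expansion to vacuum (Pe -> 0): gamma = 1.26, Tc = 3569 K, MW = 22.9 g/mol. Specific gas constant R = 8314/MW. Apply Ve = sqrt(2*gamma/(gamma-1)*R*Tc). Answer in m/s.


R = 8314 / 22.9 = 363.06 J/(kg.K)
Ve = sqrt(2 * 1.26 / (1.26 - 1) * 363.06 * 3569) = 3544 m/s

3544 m/s


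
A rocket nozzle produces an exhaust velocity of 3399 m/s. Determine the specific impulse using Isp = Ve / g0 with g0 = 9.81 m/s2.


Isp = Ve / g0 = 3399 / 9.81 = 346.5 s

346.5 s


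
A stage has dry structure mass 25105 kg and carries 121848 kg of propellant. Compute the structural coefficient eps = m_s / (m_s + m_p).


eps = 25105 / (25105 + 121848) = 0.1708

0.1708


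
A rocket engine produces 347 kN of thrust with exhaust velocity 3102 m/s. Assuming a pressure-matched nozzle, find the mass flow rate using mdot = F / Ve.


mdot = F / Ve = 347000 / 3102 = 111.9 kg/s

111.9 kg/s


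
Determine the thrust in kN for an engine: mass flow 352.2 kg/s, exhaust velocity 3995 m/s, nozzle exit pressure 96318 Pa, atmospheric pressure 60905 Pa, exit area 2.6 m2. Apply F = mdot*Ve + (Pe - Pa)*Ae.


F = 352.2 * 3995 + (96318 - 60905) * 2.6 = 1.4991e+06 N = 1499.1 kN

1499.1 kN


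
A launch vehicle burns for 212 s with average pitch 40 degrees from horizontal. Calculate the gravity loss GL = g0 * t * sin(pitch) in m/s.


GL = 9.81 * 212 * sin(40 deg) = 1337 m/s

1337 m/s


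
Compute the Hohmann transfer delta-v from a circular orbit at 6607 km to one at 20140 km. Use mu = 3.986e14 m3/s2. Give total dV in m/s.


V1 = sqrt(mu/r1) = 7767.24 m/s
dV1 = V1*(sqrt(2*r2/(r1+r2)) - 1) = 1764.54 m/s
V2 = sqrt(mu/r2) = 4448.76 m/s
dV2 = V2*(1 - sqrt(2*r1/(r1+r2))) = 1321.83 m/s
Total dV = 3086 m/s

3086 m/s


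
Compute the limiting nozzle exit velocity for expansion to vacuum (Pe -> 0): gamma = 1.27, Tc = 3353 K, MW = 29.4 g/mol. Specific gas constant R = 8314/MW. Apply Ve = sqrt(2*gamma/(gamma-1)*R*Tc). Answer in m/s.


R = 8314 / 29.4 = 282.79 J/(kg.K)
Ve = sqrt(2 * 1.27 / (1.27 - 1) * 282.79 * 3353) = 2987 m/s

2987 m/s


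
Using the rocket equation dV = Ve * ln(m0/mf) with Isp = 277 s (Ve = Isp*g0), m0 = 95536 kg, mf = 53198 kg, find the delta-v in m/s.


Ve = 277 * 9.81 = 2717.37 m/s
dV = 2717.37 * ln(95536/53198) = 1591 m/s

1591 m/s


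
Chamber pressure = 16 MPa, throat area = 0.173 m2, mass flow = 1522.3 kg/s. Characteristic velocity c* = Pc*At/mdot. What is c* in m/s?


c* = 16e6 * 0.173 / 1522.3 = 1818 m/s

1818 m/s


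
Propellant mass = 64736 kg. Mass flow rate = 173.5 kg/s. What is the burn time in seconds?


tb = 64736 / 173.5 = 373.1 s

373.1 s


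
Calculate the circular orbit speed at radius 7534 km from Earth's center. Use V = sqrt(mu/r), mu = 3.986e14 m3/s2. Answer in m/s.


V = sqrt(3.986e14 / 7534000) = 7274 m/s

7274 m/s


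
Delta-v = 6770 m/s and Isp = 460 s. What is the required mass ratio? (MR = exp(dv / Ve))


Ve = 460 * 9.81 = 4512.6 m/s
MR = exp(6770 / 4512.6) = 4.483

4.483


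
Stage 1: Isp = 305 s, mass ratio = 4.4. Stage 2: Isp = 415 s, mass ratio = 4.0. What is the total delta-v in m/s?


dV1 = 305 * 9.81 * ln(4.4) = 4433.0 m/s
dV2 = 415 * 9.81 * ln(4.0) = 5643.8 m/s
Total dV = 4433.0 + 5643.8 = 10076.8 m/s ~ 10077 m/s

10077 m/s


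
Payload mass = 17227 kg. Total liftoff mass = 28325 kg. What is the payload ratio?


PR = 17227 / 28325 = 0.6082

0.6082


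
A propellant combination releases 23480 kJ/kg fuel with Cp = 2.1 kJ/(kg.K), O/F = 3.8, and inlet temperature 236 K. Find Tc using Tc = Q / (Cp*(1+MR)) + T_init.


Tc = 23480 / (2.1 * (1 + 3.8)) + 236 = 2565 K

2565 K


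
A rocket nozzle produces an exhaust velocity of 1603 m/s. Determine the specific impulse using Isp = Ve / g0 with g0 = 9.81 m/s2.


Isp = Ve / g0 = 1603 / 9.81 = 163.4 s

163.4 s


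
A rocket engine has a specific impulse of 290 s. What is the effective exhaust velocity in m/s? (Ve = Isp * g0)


Ve = Isp * g0 = 290 * 9.81 = 2844.9 m/s

2844.9 m/s


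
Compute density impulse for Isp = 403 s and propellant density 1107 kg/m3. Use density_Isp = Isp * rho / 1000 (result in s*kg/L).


rho*Isp = 403 * 1107 / 1000 = 446 s*kg/L

446 s*kg/L


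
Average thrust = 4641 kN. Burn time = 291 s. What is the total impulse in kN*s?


It = 4641 * 291 = 1350531 kN*s

1350531 kN*s


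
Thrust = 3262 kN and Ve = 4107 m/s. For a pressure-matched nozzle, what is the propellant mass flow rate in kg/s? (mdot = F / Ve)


mdot = F / Ve = 3262000 / 4107 = 794.3 kg/s

794.3 kg/s


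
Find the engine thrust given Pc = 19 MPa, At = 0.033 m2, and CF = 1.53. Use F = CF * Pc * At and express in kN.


F = 1.53 * 19e6 * 0.033 = 959310.0 N = 959.3 kN

959.3 kN


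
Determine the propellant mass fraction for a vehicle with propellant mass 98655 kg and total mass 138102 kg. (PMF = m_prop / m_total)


PMF = 98655 / 138102 = 0.714

0.714


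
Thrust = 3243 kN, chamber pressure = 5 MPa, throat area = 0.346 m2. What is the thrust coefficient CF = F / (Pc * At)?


CF = 3243000 / (5e6 * 0.346) = 1.87

1.87


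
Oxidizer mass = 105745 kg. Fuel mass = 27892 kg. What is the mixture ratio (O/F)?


MR = 105745 / 27892 = 3.79

3.79


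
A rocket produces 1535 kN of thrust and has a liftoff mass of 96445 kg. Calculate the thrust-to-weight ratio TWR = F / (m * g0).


TWR = 1535000 / (96445 * 9.81) = 1.62

1.62


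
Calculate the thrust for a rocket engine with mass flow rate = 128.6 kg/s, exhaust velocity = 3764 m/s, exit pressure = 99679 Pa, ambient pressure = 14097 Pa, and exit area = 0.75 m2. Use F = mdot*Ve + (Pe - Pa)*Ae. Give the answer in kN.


F = 128.6 * 3764 + (99679 - 14097) * 0.75 = 548237.0 N = 548.2 kN

548.2 kN


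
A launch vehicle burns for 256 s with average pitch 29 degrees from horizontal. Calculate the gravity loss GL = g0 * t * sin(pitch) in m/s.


GL = 9.81 * 256 * sin(29 deg) = 1218 m/s

1218 m/s


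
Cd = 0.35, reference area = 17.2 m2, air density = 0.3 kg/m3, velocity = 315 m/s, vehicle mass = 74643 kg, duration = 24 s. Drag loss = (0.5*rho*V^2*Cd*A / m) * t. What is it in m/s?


D = 0.5 * 0.3 * 315^2 * 0.35 * 17.2 = 89600.18 N
a = 89600.18 / 74643 = 1.2004 m/s2
dV = 1.2004 * 24 = 28.8 m/s

28.8 m/s


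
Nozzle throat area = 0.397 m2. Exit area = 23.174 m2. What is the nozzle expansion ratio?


AR = 23.174 / 0.397 = 58.4

58.4


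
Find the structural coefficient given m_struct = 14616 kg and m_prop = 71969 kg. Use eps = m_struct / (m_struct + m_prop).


eps = 14616 / (14616 + 71969) = 0.1688

0.1688


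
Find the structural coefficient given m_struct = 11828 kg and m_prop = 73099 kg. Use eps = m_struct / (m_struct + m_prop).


eps = 11828 / (11828 + 73099) = 0.1393

0.1393


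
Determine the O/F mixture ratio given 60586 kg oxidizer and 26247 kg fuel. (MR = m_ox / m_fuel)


MR = 60586 / 26247 = 2.31

2.31


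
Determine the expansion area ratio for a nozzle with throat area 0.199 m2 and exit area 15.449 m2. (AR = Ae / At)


AR = 15.449 / 0.199 = 77.6

77.6


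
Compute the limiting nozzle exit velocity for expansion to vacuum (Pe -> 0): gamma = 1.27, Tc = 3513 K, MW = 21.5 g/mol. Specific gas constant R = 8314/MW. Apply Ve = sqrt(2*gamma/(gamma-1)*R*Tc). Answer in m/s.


R = 8314 / 21.5 = 386.7 J/(kg.K)
Ve = sqrt(2 * 1.27 / (1.27 - 1) * 386.7 * 3513) = 3575 m/s

3575 m/s


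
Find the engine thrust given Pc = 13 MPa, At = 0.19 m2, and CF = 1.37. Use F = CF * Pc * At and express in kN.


F = 1.37 * 13e6 * 0.19 = 3.3839e+06 N = 3383.9 kN

3383.9 kN


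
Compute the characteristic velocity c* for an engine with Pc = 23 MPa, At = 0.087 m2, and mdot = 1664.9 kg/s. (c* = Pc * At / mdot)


c* = 23e6 * 0.087 / 1664.9 = 1202 m/s

1202 m/s


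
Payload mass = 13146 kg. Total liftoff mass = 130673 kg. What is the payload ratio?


PR = 13146 / 130673 = 0.1006

0.1006


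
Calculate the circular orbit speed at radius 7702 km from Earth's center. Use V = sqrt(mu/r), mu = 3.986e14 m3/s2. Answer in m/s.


V = sqrt(3.986e14 / 7702000) = 7194 m/s

7194 m/s


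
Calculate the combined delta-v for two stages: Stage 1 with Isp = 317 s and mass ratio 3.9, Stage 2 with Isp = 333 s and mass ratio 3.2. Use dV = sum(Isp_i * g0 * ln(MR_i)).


dV1 = 317 * 9.81 * ln(3.9) = 4232.3 m/s
dV2 = 333 * 9.81 * ln(3.2) = 3799.7 m/s
Total dV = 4232.3 + 3799.7 = 8032.0 m/s ~ 8032 m/s

8032 m/s


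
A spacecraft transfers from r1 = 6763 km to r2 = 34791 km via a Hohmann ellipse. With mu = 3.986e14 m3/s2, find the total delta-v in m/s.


V1 = sqrt(mu/r1) = 7677.13 m/s
dV1 = V1*(sqrt(2*r2/(r1+r2)) - 1) = 2257.25 m/s
V2 = sqrt(mu/r2) = 3384.82 m/s
dV2 = V2*(1 - sqrt(2*r1/(r1+r2))) = 1453.68 m/s
Total dV = 3711 m/s

3711 m/s
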